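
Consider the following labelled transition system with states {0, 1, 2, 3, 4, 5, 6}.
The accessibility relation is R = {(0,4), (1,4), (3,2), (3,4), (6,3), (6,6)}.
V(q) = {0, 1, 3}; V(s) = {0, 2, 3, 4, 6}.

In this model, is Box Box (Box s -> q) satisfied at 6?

No

At 6: Box Box (Box s -> q) requires Box (Box s -> q) at every successor {3, 6}.
  Box (Box s -> q) fails at 3, so Box Box (Box s -> q) is false at 6.
    At 3: Box (Box s -> q) requires Box s -> q at every successor {2, 4}.
      Box s -> q fails at 2, so Box (Box s -> q) is false at 3.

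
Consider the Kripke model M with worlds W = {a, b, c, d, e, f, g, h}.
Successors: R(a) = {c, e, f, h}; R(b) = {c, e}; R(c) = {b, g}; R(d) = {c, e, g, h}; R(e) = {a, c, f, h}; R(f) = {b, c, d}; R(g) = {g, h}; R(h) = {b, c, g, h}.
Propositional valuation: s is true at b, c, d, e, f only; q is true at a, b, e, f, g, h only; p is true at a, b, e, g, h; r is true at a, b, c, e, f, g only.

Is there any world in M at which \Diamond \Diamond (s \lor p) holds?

Let φ = \Diamond \Diamond (s \lor p). Evaluate φ at each world:
  a (successors {c, e, f, h}): φ is true.
  b (successors {c, e}): φ is true.
  c (successors {b, g}): φ is true.
  d (successors {c, e, g, h}): φ is true.
  e (successors {a, c, f, h}): φ is true.
  f (successors {b, c, d}): φ is true.
  g (successors {g, h}): φ is true.
  h (successors {b, c, g, h}): φ is true.
Detail at a (witness):
  At a: \Diamond \Diamond (s \lor p) requires \Diamond (s \lor p) at some successor in {c, e, f, h}.
    \Diamond (s \lor p) holds at c, so \Diamond \Diamond (s \lor p) is true at a.
      At c: \Diamond (s \lor p) requires s \lor p at some successor in {b, g}.
        s \lor p holds at b, so \Diamond (s \lor p) is true at c.

Yes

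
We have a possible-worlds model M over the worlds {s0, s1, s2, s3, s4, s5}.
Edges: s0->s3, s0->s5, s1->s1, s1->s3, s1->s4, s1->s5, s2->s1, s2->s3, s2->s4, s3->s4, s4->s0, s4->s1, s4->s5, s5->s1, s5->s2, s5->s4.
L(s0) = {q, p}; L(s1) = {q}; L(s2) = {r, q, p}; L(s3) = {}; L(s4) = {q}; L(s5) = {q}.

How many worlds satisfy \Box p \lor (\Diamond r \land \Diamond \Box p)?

0

Let φ = \Box p \lor (\Diamond r \land \Diamond \Box p). Evaluate φ at each world:
  s0 (successors {s3, s5}): φ is false.
  s1 (successors {s1, s3, s4, s5}): φ is false.
  s2 (successors {s1, s3, s4}): φ is false.
  s3 (successors {s4}): φ is false.
  s4 (successors {s0, s1, s5}): φ is false.
  s5 (successors {s1, s2, s4}): φ is false.
For instance, at s2:
  At s2: \Box p is false, \Diamond r \land \Diamond \Box p is false, so \Box p \lor (\Diamond r \land \Diamond \Box p) is false.
    At s2: \Box p requires p at every successor {s1, s3, s4}.
      p fails at s1, so \Box p is false at s2.
    At s2: \Diamond r is false, \Diamond \Box p is false, so \Diamond r \land \Diamond \Box p is false.
      At s2: \Diamond r requires r at some successor in {s1, s3, s4}.
        At s1: r is false.
        At s3: r is false.
        At s4: r is false.
      So \Diamond r is false at s2.
      At s2: \Diamond \Box p requires \Box p at some successor in {s1, s3, s4}.
        At s1: \Box p is false.
        At s3: \Box p is false.
        At s4: \Box p is false.
      So \Diamond \Box p is false at s2.
Satisfying worlds: none.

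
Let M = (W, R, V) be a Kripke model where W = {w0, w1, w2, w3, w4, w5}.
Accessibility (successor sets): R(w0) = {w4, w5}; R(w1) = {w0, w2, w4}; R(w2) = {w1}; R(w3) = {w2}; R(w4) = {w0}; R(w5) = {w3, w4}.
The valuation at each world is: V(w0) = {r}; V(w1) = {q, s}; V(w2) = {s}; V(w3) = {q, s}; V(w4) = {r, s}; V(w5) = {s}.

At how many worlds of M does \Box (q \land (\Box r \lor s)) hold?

Let φ = \Box (q \land (\Box r \lor s)). Evaluate φ at each world:
  w0 (successors {w4, w5}): φ is false.
  w1 (successors {w0, w2, w4}): φ is false.
  w2 (successors {w1}): φ is true.
  w3 (successors {w2}): φ is false.
  w4 (successors {w0}): φ is false.
  w5 (successors {w3, w4}): φ is false.
For instance, at w0:
  At w0: \Box (q \land (\Box r \lor s)) requires q \land (\Box r \lor s) at every successor {w4, w5}.
    q \land (\Box r \lor s) fails at w4, so \Box (q \land (\Box r \lor s)) is false at w0.
      At w4: q is false, \Box r \lor s is true, so q \land (\Box r \lor s) is false.
Satisfying worlds: {w2}

1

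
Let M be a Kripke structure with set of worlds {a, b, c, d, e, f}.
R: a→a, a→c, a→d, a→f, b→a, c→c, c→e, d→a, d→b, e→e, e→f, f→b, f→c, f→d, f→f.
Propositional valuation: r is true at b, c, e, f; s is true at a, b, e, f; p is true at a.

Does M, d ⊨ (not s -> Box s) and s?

No

At d: not s -> Box s is true, s is false, so (not s -> Box s) and s is false.
  At d: not s is true, Box s is true, so not s -> Box s is true.
    At d: Box s requires s at every successor {a, b}.
      At a: s is true.
      At b: s is true.
    So Box s is true at d.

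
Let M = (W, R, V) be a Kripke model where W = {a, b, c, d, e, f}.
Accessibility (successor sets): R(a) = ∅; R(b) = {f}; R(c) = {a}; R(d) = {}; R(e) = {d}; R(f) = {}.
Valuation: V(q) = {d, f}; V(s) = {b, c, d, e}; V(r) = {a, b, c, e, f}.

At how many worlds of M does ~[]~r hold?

Let φ = ~[]~r. Evaluate φ at each world:
  a (successors ∅): φ is false.
  b (successors {f}): φ is true.
  c (successors {a}): φ is true.
  d (successors ∅): φ is false.
  e (successors {d}): φ is false.
  f (successors ∅): φ is false.
For instance, at c:
  At c: []~r is false, so ~[]~r is true.
    At c: []~r requires ~r at every successor {a}.
      ~r fails at a, so []~r is false at c.
Satisfying worlds: {b, c}

2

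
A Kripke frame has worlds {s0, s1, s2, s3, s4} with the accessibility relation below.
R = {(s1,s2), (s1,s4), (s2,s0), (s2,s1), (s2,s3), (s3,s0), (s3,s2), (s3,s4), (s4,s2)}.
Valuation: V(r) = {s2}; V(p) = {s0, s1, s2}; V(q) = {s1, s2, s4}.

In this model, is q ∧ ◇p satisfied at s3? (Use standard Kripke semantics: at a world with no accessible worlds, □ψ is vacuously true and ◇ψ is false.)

No

At s3: q is false, ◇p is true, so q ∧ ◇p is false.
  At s3: ◇p requires p at some successor in {s0, s2, s4}.
    p holds at s0, so ◇p is true at s3.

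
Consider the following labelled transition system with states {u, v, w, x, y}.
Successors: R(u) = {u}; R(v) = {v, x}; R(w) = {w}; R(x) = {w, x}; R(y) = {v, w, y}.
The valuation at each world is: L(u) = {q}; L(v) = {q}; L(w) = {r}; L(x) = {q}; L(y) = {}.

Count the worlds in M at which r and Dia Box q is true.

Let φ = r and Dia Box q. Evaluate φ at each world:
  u (successors {u}): φ is false.
  v (successors {v, x}): φ is false.
  w (successors {w}): φ is false.
  x (successors {w, x}): φ is false.
  y (successors {v, w, y}): φ is false.
For instance, at v:
  At v: r is false, Dia Box q is true, so r and Dia Box q is false.
    At v: Dia Box q requires Box q at some successor in {v, x}.
      Box q holds at v, so Dia Box q is true at v.
Satisfying worlds: none.

0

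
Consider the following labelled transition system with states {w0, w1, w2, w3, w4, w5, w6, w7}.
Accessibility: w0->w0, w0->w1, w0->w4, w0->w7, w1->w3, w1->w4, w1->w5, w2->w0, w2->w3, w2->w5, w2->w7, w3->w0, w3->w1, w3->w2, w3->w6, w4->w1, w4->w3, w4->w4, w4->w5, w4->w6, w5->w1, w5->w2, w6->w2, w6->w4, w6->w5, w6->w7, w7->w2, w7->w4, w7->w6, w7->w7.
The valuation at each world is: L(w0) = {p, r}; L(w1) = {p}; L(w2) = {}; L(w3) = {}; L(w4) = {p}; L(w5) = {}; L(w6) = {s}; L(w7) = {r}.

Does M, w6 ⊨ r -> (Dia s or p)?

Yes

At w6: r is false, Dia s or p is false, so r -> (Dia s or p) is true.
  At w6: Dia s is false, p is false, so Dia s or p is false.
    At w6: Dia s requires s at some successor in {w2, w4, w5, w7}.
      At w2: s is false.
      At w4: s is false.
      At w5: s is false.
      At w7: s is false.
    So Dia s is false at w6.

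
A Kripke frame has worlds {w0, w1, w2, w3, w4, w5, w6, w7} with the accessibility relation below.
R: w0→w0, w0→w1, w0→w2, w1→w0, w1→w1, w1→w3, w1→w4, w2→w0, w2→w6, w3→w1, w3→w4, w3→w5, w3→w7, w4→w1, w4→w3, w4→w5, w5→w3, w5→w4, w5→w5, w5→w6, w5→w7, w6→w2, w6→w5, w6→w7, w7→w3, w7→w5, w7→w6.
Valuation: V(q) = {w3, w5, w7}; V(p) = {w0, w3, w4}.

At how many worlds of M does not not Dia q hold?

6

Let φ = not not Dia q. Evaluate φ at each world:
  w0 (successors {w0, w1, w2}): φ is false.
  w1 (successors {w0, w1, w3, w4}): φ is true.
  w2 (successors {w0, w6}): φ is false.
  w3 (successors {w1, w4, w5, w7}): φ is true.
  w4 (successors {w1, w3, w5}): φ is true.
  w5 (successors {w3, w4, w5, w6, w7}): φ is true.
  w6 (successors {w2, w5, w7}): φ is true.
  w7 (successors {w3, w5, w6}): φ is true.
For instance, at w6:
  At w6: not Dia q is false, so not not Dia q is true.
    At w6: Dia q is true, so not Dia q is false.
      At w6: Dia q requires q at some successor in {w2, w5, w7}.
        q holds at w5, so Dia q is true at w6.
Satisfying worlds: {w1, w3, w4, w5, w6, w7}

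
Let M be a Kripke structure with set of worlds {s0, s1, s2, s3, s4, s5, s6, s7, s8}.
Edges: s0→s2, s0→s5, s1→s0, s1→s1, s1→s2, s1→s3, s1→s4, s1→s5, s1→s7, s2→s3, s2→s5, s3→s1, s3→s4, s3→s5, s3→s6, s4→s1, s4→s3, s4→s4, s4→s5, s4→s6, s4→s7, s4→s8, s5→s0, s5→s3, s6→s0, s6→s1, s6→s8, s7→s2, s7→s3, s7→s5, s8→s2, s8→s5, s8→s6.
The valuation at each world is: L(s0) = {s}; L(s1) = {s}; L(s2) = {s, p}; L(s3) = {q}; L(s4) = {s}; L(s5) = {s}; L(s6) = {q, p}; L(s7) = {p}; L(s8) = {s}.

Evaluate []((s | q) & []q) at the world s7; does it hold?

No

Recall that []ψ holds at a world iff ψ holds at every accessible world, and <>ψ holds iff ψ holds at some accessible world.
At s7: []((s | q) & []q) requires (s | q) & []q at every successor {s2, s3, s5}.
  (s | q) & []q fails at s2, so []((s | q) & []q) is false at s7.
    At s2: s | q is true, []q is false, so (s | q) & []q is false.
      At s2: []q requires q at every successor {s3, s5}.
        q fails at s5, so []q is false at s2.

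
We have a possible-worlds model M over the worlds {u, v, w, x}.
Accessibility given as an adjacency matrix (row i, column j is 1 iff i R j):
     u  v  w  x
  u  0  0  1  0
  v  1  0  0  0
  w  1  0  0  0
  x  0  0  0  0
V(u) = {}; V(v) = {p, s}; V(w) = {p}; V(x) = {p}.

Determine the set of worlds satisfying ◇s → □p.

Let φ = ◇s → □p. Evaluate φ at each world:
  u (successors {w}): φ is true.
  v (successors {u}): φ is true.
  w (successors {u}): φ is true.
  x (successors ∅): φ is true.
For instance, at v:
  At v: ◇s is false, □p is false, so ◇s → □p is true.
    At v: ◇s requires s at some successor in {u}.
      At u: s is false.
    So ◇s is false at v.
    At v: □p requires p at every successor {u}.
      p fails at u, so □p is false at v.
Satisfying worlds: {u, v, w, x}

u, v, w, x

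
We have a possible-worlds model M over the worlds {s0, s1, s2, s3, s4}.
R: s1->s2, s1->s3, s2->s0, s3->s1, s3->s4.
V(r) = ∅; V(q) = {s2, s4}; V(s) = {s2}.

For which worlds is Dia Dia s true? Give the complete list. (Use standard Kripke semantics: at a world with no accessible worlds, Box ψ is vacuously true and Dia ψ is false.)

s3

Recall that Dia ψ holds at a world iff ψ holds at some accessible world.
Let φ = Dia Dia s. Evaluate φ at each world:
  s0 (successors ∅): φ is false.
  s1 (successors {s2, s3}): φ is false.
  s2 (successors {s0}): φ is false.
  s3 (successors {s1, s4}): φ is true.
  s4 (successors ∅): φ is false.
For instance, at s2:
  At s2: Dia Dia s requires Dia s at some successor in {s0}.
    At s0: Dia s is false.
  So Dia Dia s is false at s2.
Satisfying worlds: {s3}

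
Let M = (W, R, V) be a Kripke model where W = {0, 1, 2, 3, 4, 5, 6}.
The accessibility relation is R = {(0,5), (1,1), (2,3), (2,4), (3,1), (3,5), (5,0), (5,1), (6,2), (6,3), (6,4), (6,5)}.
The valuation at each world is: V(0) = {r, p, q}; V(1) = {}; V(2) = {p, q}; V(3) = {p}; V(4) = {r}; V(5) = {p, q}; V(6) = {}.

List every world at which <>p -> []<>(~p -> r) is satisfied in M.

Recall that []ψ holds at a world iff ψ holds at every accessible world, and <>ψ holds iff ψ holds at some accessible world.
Let φ = <>p -> []<>(~p -> r). Evaluate φ at each world:
  0 (successors {5}): φ is true.
  1 (successors {1}): φ is true.
  2 (successors {3, 4}): φ is false.
  3 (successors {1, 5}): φ is false.
  4 (successors ∅): φ is true.
  5 (successors {0, 1}): φ is false.
  6 (successors {2, 3, 4, 5}): φ is false.
For instance, at 1:
  At 1: <>p is false, []<>(~p -> r) is false, so <>p -> []<>(~p -> r) is true.
    At 1: <>p requires p at some successor in {1}.
      At 1: p is false.
    So <>p is false at 1.
    At 1: []<>(~p -> r) requires <>(~p -> r) at every successor {1}.
      <>(~p -> r) fails at 1, so []<>(~p -> r) is false at 1.
Satisfying worlds: {0, 1, 4}

0, 1, 4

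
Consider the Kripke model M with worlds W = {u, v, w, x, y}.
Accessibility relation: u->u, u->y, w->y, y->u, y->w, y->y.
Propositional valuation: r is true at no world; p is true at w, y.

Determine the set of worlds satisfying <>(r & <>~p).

none

Let φ = <>(r & <>~p). Evaluate φ at each world:
  u (successors {u, y}): φ is false.
  v (successors ∅): φ is false.
  w (successors {y}): φ is false.
  x (successors ∅): φ is false.
  y (successors {u, w, y}): φ is false.
For instance, at u:
  At u: <>(r & <>~p) requires r & <>~p at some successor in {u, y}.
    At u: r & <>~p is false.
    At y: r & <>~p is false.
  So <>(r & <>~p) is false at u.
Satisfying worlds: none.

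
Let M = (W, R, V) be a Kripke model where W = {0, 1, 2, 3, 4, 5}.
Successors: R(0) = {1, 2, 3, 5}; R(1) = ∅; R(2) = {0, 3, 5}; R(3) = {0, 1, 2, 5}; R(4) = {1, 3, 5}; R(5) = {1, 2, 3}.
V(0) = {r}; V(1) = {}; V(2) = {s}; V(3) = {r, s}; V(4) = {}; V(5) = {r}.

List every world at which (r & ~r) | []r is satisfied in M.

Let φ = (r & ~r) | []r. Evaluate φ at each world:
  0 (successors {1, 2, 3, 5}): φ is false.
  1 (successors ∅): φ is true.
  2 (successors {0, 3, 5}): φ is true.
  3 (successors {0, 1, 2, 5}): φ is false.
  4 (successors {1, 3, 5}): φ is false.
  5 (successors {1, 2, 3}): φ is false.
For instance, at 3:
  At 3: r & ~r is false, []r is false, so (r & ~r) | []r is false.
    At 3: []r requires r at every successor {0, 1, 2, 5}.
      r fails at 1, so []r is false at 3.
Satisfying worlds: {1, 2}

1, 2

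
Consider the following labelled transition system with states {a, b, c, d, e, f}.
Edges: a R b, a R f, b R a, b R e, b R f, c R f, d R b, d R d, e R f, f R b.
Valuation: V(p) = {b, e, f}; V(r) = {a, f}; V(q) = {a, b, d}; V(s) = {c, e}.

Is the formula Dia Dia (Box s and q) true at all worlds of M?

No

Let φ = Dia Dia (Box s and q). Evaluate φ at each world:
  a (successors {b, f}): φ is false.
  b (successors {a, e, f}): φ is false.
  c (successors {f}): φ is false.
  d (successors {b, d}): φ is false.
  e (successors {f}): φ is false.
  f (successors {b}): φ is false.
Detail at a (counterexample):
  At a: Dia Dia (Box s and q) requires Dia (Box s and q) at some successor in {b, f}.
    At b: Dia (Box s and q) is false.
    At f: Dia (Box s and q) is false.
  So Dia Dia (Box s and q) is false at a.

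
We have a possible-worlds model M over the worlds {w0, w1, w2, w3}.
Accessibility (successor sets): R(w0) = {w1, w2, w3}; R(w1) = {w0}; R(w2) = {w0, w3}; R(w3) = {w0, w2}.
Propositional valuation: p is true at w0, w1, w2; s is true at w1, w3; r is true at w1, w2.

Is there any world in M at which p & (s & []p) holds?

Let φ = p & (s & []p). Evaluate φ at each world:
  w0 (successors {w1, w2, w3}): φ is false.
  w1 (successors {w0}): φ is true.
  w2 (successors {w0, w3}): φ is false.
  w3 (successors {w0, w2}): φ is false.
Detail at w1 (witness):
  At w1: p is true, s & []p is true, so p & (s & []p) is true.
    At w1: s is true, []p is true, so s & []p is true.
      At w1: []p requires p at every successor {w0}.
        At w0: p is true.
      So []p is true at w1.

Yes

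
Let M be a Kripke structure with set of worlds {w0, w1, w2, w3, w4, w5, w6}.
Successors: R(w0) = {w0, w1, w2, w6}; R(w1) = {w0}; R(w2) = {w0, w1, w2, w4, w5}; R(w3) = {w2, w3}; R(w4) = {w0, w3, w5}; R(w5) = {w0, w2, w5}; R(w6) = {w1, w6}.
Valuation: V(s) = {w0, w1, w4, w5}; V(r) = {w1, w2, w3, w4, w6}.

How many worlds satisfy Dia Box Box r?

0

Let φ = Dia Box Box r. Evaluate φ at each world:
  w0 (successors {w0, w1, w2, w6}): φ is false.
  w1 (successors {w0}): φ is false.
  w2 (successors {w0, w1, w2, w4, w5}): φ is false.
  w3 (successors {w2, w3}): φ is false.
  w4 (successors {w0, w3, w5}): φ is false.
  w5 (successors {w0, w2, w5}): φ is false.
  w6 (successors {w1, w6}): φ is false.
For instance, at w6:
  At w6: Dia Box Box r requires Box Box r at some successor in {w1, w6}.
    At w1: Box Box r is false.
    At w6: Box Box r is false.
  So Dia Box Box r is false at w6.
Satisfying worlds: none.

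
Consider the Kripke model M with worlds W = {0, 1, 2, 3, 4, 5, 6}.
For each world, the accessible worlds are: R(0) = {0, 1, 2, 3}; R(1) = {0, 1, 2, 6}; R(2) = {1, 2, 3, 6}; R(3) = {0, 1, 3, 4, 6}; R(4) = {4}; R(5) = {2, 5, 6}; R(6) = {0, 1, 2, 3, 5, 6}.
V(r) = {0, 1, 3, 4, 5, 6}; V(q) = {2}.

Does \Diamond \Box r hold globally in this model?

Let φ = \Diamond \Box r. Evaluate φ at each world:
  0 (successors {0, 1, 2, 3}): φ is true.
  1 (successors {0, 1, 2, 6}): φ is false.
  2 (successors {1, 2, 3, 6}): φ is true.
  3 (successors {0, 1, 3, 4, 6}): φ is true.
  4 (successors {4}): φ is true.
  5 (successors {2, 5, 6}): φ is false.
  6 (successors {0, 1, 2, 3, 5, 6}): φ is true.
Detail at 1 (counterexample):
  At 1: \Diamond \Box r requires \Box r at some successor in {0, 1, 2, 6}.
    At 0: \Box r is false.
    At 1: \Box r is false.
    At 2: \Box r is false.
    At 6: \Box r is false.
  So \Diamond \Box r is false at 1.

No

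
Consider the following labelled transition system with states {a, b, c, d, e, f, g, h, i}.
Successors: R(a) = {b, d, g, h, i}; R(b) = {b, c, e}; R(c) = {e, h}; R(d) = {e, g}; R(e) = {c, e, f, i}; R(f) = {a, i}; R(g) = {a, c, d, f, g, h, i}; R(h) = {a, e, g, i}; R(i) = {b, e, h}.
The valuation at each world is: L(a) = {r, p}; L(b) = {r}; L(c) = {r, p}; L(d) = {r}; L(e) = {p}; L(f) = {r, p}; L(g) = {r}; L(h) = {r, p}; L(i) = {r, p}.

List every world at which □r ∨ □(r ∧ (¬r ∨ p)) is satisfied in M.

Let φ = □r ∨ □(r ∧ (¬r ∨ p)). Evaluate φ at each world:
  a (successors {b, d, g, h, i}): φ is true.
  b (successors {b, c, e}): φ is false.
  c (successors {e, h}): φ is false.
  d (successors {e, g}): φ is false.
  e (successors {c, e, f, i}): φ is false.
  f (successors {a, i}): φ is true.
  g (successors {a, c, d, f, g, h, i}): φ is true.
  h (successors {a, e, g, i}): φ is false.
  i (successors {b, e, h}): φ is false.
For instance, at d:
  At d: □r is false, □(r ∧ (¬r ∨ p)) is false, so □r ∨ □(r ∧ (¬r ∨ p)) is false.
    At d: □r requires r at every successor {e, g}.
      r fails at e, so □r is false at d.
    At d: □(r ∧ (¬r ∨ p)) requires r ∧ (¬r ∨ p) at every successor {e, g}.
      r ∧ (¬r ∨ p) fails at e, so □(r ∧ (¬r ∨ p)) is false at d.
Satisfying worlds: {a, f, g}

a, f, g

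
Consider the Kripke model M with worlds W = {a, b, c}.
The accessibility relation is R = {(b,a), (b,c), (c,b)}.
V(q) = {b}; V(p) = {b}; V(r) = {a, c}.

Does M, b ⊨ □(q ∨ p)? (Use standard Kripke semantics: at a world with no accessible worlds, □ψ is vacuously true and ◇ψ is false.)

No

At b: □(q ∨ p) requires q ∨ p at every successor {a, c}.
  q ∨ p fails at a, so □(q ∨ p) is false at b.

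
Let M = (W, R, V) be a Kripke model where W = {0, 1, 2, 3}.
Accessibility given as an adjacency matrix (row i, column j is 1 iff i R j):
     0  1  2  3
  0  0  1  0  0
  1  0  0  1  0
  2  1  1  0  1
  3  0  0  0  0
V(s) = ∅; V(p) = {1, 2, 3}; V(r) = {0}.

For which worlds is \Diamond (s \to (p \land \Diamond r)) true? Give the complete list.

Let φ = \Diamond (s \to (p \land \Diamond r)). Evaluate φ at each world:
  0 (successors {1}): φ is true.
  1 (successors {2}): φ is true.
  2 (successors {0, 1, 3}): φ is true.
  3 (successors ∅): φ is false.
For instance, at 2:
  At 2: \Diamond (s \to (p \land \Diamond r)) requires s \to (p \land \Diamond r) at some successor in {0, 1, 3}.
    s \to (p \land \Diamond r) holds at 0, so \Diamond (s \to (p \land \Diamond r)) is true at 2.
      At 0: s is false, p \land \Diamond r is false, so s \to (p \land \Diamond r) is true.
Satisfying worlds: {0, 1, 2}

0, 1, 2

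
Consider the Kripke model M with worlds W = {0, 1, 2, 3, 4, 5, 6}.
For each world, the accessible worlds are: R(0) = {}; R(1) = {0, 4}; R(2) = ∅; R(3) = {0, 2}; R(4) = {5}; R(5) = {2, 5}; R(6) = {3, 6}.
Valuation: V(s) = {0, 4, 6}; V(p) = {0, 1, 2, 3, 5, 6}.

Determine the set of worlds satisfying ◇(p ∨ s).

1, 3, 4, 5, 6

Let φ = ◇(p ∨ s). Evaluate φ at each world:
  0 (successors ∅): φ is false.
  1 (successors {0, 4}): φ is true.
  2 (successors ∅): φ is false.
  3 (successors {0, 2}): φ is true.
  4 (successors {5}): φ is true.
  5 (successors {2, 5}): φ is true.
  6 (successors {3, 6}): φ is true.
For instance, at 4:
  At 4: ◇(p ∨ s) requires p ∨ s at some successor in {5}.
    p ∨ s holds at 5, so ◇(p ∨ s) is true at 4.
Satisfying worlds: {1, 3, 4, 5, 6}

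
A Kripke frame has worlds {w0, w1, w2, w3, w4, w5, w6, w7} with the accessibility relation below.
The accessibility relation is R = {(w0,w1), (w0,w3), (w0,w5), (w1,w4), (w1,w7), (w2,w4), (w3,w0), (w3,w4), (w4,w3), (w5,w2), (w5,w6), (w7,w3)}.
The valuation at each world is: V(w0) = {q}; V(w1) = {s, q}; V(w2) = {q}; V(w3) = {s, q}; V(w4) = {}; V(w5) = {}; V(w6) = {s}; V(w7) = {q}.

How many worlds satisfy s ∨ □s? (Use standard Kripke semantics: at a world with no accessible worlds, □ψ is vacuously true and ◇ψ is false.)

5

Let φ = s ∨ □s. Evaluate φ at each world:
  w0 (successors {w1, w3, w5}): φ is false.
  w1 (successors {w4, w7}): φ is true.
  w2 (successors {w4}): φ is false.
  w3 (successors {w0, w4}): φ is true.
  w4 (successors {w3}): φ is true.
  w5 (successors {w2, w6}): φ is false.
  w6 (successors ∅): φ is true.
  w7 (successors {w3}): φ is true.
For instance, at w5:
  At w5: s is false, □s is false, so s ∨ □s is false.
    At w5: □s requires s at every successor {w2, w6}.
      s fails at w2, so □s is false at w5.
Satisfying worlds: {w1, w3, w4, w6, w7}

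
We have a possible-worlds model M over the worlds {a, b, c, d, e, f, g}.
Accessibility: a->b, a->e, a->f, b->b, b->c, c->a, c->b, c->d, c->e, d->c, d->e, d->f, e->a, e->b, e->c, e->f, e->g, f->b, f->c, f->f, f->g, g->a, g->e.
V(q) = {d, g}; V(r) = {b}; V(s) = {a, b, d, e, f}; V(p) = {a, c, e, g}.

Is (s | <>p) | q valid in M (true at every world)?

Yes

Recall that <>ψ holds at a world iff ψ holds at some accessible world.
Let φ = (s | <>p) | q. Evaluate φ at each world:
  a (successors {b, e, f}): φ is true.
  b (successors {b, c}): φ is true.
  c (successors {a, b, d, e}): φ is true.
  d (successors {c, e, f}): φ is true.
  e (successors {a, b, c, f, g}): φ is true.
  f (successors {b, c, f, g}): φ is true.
  g (successors {a, e}): φ is true.
For instance, at b:
  At b: s | <>p is true, q is false, so (s | <>p) | q is true.
    At b: s is true, <>p is true, so s | <>p is true.
      At b: <>p requires p at some successor in {b, c}.
        p holds at c, so <>p is true at b.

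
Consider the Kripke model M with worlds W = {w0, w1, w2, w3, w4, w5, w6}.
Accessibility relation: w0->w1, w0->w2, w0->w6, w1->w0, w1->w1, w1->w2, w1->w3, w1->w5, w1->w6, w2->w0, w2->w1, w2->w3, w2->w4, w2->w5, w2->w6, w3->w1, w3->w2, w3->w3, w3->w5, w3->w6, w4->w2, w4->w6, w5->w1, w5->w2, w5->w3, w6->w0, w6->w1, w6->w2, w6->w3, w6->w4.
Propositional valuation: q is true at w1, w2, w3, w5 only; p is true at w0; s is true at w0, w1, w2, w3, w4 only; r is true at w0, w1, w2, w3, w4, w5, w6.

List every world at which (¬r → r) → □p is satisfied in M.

Let φ = (¬r → r) → □p. Evaluate φ at each world:
  w0 (successors {w1, w2, w6}): φ is false.
  w1 (successors {w0, w1, w2, w3, w5, w6}): φ is false.
  w2 (successors {w0, w1, w3, w4, w5, w6}): φ is false.
  w3 (successors {w1, w2, w3, w5, w6}): φ is false.
  w4 (successors {w2, w6}): φ is false.
  w5 (successors {w1, w2, w3}): φ is false.
  w6 (successors {w0, w1, w2, w3, w4}): φ is false.
For instance, at w1:
  At w1: ¬r → r is true, □p is false, so (¬r → r) → □p is false.
    At w1: □p requires p at every successor {w0, w1, w2, w3, w5, w6}.
      p fails at w1, so □p is false at w1.
Satisfying worlds: none.

none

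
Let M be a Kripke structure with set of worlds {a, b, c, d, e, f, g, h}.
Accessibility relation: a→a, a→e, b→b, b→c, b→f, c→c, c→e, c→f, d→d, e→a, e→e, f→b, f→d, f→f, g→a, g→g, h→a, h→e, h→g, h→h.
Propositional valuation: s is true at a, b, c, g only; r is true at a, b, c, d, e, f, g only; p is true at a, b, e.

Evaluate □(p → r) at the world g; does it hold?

Yes

At g: □(p → r) requires p → r at every successor {a, g}.
  At a: p → r is true.
  At g: p → r is true.
So □(p → r) is true at g.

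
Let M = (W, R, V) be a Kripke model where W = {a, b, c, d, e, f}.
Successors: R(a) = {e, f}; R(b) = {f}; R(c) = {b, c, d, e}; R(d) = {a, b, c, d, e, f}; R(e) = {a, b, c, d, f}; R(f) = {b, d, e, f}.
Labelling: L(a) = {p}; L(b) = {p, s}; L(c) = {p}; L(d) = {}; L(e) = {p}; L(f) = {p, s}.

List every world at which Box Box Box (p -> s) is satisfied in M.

Let φ = Box Box Box (p -> s). Evaluate φ at each world:
  a (successors {e, f}): φ is false.
  b (successors {f}): φ is false.
  c (successors {b, c, d, e}): φ is false.
  d (successors {a, b, c, d, e, f}): φ is false.
  e (successors {a, b, c, d, f}): φ is false.
  f (successors {b, d, e, f}): φ is false.
For instance, at e:
  At e: Box Box Box (p -> s) requires Box Box (p -> s) at every successor {a, b, c, d, f}.
    Box Box (p -> s) fails at a, so Box Box Box (p -> s) is false at e.
      At a: Box Box (p -> s) requires Box (p -> s) at every successor {e, f}.
        Box (p -> s) fails at e, so Box Box (p -> s) is false at a.
Satisfying worlds: none.

none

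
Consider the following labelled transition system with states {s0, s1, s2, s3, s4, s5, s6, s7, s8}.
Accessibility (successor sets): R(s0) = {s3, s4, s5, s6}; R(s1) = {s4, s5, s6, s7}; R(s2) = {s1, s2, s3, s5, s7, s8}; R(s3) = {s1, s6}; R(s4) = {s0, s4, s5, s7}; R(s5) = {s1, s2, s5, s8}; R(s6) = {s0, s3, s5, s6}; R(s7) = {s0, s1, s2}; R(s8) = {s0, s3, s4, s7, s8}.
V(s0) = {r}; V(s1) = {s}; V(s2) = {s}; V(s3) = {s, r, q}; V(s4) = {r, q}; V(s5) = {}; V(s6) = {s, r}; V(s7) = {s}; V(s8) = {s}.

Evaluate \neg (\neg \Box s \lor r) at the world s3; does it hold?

At s3: \neg \Box s \lor r is true, so \neg (\neg \Box s \lor r) is false.
  At s3: \neg \Box s is false, r is true, so \neg \Box s \lor r is true.
    At s3: \Box s is true, so \neg \Box s is false.
      At s3: \Box s requires s at every successor {s1, s6}.
        At s1: s is true.
        At s6: s is true.
      So \Box s is true at s3.

No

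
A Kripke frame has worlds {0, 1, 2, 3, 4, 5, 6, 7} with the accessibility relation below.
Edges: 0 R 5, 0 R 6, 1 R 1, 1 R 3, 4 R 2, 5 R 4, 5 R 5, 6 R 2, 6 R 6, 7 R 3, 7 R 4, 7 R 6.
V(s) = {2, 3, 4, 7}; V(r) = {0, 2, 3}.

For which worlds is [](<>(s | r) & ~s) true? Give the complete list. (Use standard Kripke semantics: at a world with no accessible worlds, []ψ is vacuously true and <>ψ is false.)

Let φ = [](<>(s | r) & ~s). Evaluate φ at each world:
  0 (successors {5, 6}): φ is true.
  1 (successors {1, 3}): φ is false.
  2 (successors ∅): φ is true.
  3 (successors ∅): φ is true.
  4 (successors {2}): φ is false.
  5 (successors {4, 5}): φ is false.
  6 (successors {2, 6}): φ is false.
  7 (successors {3, 4, 6}): φ is false.
For instance, at 7:
  At 7: [](<>(s | r) & ~s) requires <>(s | r) & ~s at every successor {3, 4, 6}.
    <>(s | r) & ~s fails at 3, so [](<>(s | r) & ~s) is false at 7.
      At 3: <>(s | r) is false, ~s is false, so <>(s | r) & ~s is false.
Satisfying worlds: {0, 2, 3}

0, 2, 3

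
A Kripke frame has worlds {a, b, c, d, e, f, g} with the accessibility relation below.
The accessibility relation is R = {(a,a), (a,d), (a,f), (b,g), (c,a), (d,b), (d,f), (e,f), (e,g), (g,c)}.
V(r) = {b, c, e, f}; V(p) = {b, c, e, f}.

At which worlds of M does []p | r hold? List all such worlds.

b, c, d, e, f, g

Let φ = []p | r. Evaluate φ at each world:
  a (successors {a, d, f}): φ is false.
  b (successors {g}): φ is true.
  c (successors {a}): φ is true.
  d (successors {b, f}): φ is true.
  e (successors {f, g}): φ is true.
  f (successors ∅): φ is true.
  g (successors {c}): φ is true.
For instance, at e:
  At e: []p is false, r is true, so []p | r is true.
    At e: []p requires p at every successor {f, g}.
      p fails at g, so []p is false at e.
Satisfying worlds: {b, c, d, e, f, g}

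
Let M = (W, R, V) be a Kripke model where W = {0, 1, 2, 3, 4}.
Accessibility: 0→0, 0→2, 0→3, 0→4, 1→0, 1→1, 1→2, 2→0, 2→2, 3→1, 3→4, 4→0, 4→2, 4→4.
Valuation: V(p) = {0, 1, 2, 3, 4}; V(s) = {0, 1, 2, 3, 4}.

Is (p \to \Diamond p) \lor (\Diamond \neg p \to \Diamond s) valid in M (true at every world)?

Let φ = (p \to \Diamond p) \lor (\Diamond \neg p \to \Diamond s). Evaluate φ at each world:
  0 (successors {0, 2, 3, 4}): φ is true.
  1 (successors {0, 1, 2}): φ is true.
  2 (successors {0, 2}): φ is true.
  3 (successors {1, 4}): φ is true.
  4 (successors {0, 2, 4}): φ is true.
For instance, at 3:
  At 3: p \to \Diamond p is true, \Diamond \neg p \to \Diamond s is true, so (p \to \Diamond p) \lor (\Diamond \neg p \to \Diamond s) is true.
    At 3: p is true, \Diamond p is true, so p \to \Diamond p is true.
      At 3: \Diamond p requires p at some successor in {1, 4}.
        p holds at 1, so \Diamond p is true at 3.
    At 3: \Diamond \neg p is false, \Diamond s is true, so \Diamond \neg p \to \Diamond s is true.
      At 3: \Diamond \neg p requires \neg p at some successor in {1, 4}.
        At 1: \neg p is false.
        At 4: \neg p is false.
      So \Diamond \neg p is false at 3.
      At 3: \Diamond s requires s at some successor in {1, 4}.
        s holds at 1, so \Diamond s is true at 3.

Yes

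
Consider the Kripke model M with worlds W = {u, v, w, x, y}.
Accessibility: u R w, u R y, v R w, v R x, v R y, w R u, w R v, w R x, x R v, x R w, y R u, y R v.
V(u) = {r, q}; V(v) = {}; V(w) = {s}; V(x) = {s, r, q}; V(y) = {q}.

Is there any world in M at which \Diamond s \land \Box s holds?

No

Let φ = \Diamond s \land \Box s. Evaluate φ at each world:
  u (successors {w, y}): φ is false.
  v (successors {w, x, y}): φ is false.
  w (successors {u, v, x}): φ is false.
  x (successors {v, w}): φ is false.
  y (successors {u, v}): φ is false.
For instance, at x:
  At x: \Diamond s is true, \Box s is false, so \Diamond s \land \Box s is false.
    At x: \Diamond s requires s at some successor in {v, w}.
      s holds at w, so \Diamond s is true at x.
    At x: \Box s requires s at every successor {v, w}.
      s fails at v, so \Box s is false at x.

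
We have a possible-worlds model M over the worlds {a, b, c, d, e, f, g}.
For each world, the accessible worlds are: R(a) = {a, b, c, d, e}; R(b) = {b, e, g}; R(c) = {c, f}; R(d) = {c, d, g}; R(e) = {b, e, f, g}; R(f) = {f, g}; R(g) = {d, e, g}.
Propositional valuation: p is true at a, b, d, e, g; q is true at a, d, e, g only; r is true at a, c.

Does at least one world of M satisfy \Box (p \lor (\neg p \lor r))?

Let φ = \Box (p \lor (\neg p \lor r)). Evaluate φ at each world:
  a (successors {a, b, c, d, e}): φ is true.
  b (successors {b, e, g}): φ is true.
  c (successors {c, f}): φ is true.
  d (successors {c, d, g}): φ is true.
  e (successors {b, e, f, g}): φ is true.
  f (successors {f, g}): φ is true.
  g (successors {d, e, g}): φ is true.
Detail at a (witness):
  At a: \Box (p \lor (\neg p \lor r)) requires p \lor (\neg p \lor r) at every successor {a, b, c, d, e}.
    At a: p \lor (\neg p \lor r) is true.
    At b: p \lor (\neg p \lor r) is true.
    At c: p \lor (\neg p \lor r) is true.
    At d: p \lor (\neg p \lor r) is true.
    At e: p \lor (\neg p \lor r) is true.
  So \Box (p \lor (\neg p \lor r)) is true at a.

Yes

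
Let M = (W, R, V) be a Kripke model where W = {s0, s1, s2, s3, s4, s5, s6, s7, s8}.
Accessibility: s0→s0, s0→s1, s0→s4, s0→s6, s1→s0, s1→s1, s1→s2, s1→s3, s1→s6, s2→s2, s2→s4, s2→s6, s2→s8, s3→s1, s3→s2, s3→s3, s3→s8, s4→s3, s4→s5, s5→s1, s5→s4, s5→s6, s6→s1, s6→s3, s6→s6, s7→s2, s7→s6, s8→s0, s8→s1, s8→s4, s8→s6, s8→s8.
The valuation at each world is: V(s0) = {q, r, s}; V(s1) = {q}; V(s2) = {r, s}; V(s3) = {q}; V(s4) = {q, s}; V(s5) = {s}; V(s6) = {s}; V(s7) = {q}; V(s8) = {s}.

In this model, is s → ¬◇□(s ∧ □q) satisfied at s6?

Yes

At s6: s is true, ¬◇□(s ∧ □q) is true, so s → ¬◇□(s ∧ □q) is true.
  At s6: ◇□(s ∧ □q) is false, so ¬◇□(s ∧ □q) is true.
    At s6: ◇□(s ∧ □q) requires □(s ∧ □q) at some successor in {s1, s3, s6}.
      At s1: □(s ∧ □q) is false.
      At s3: □(s ∧ □q) is false.
      At s6: □(s ∧ □q) is false.
    So ◇□(s ∧ □q) is false at s6.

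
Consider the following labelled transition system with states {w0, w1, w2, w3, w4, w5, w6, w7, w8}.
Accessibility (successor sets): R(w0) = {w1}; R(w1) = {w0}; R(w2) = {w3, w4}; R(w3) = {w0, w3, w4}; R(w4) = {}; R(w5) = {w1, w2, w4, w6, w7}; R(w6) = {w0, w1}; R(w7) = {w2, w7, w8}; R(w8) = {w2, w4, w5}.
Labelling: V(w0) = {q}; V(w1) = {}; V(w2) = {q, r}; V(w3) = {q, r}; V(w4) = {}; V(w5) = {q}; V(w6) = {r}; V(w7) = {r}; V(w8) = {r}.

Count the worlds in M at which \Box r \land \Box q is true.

1

Let φ = \Box r \land \Box q. Evaluate φ at each world:
  w0 (successors {w1}): φ is false.
  w1 (successors {w0}): φ is false.
  w2 (successors {w3, w4}): φ is false.
  w3 (successors {w0, w3, w4}): φ is false.
  w4 (successors ∅): φ is true.
  w5 (successors {w1, w2, w4, w6, w7}): φ is false.
  w6 (successors {w0, w1}): φ is false.
  w7 (successors {w2, w7, w8}): φ is false.
  w8 (successors {w2, w4, w5}): φ is false.
For instance, at w1:
  At w1: \Box r is false, \Box q is true, so \Box r \land \Box q is false.
    At w1: \Box r requires r at every successor {w0}.
      r fails at w0, so \Box r is false at w1.
    At w1: \Box q requires q at every successor {w0}.
      At w0: q is true.
    So \Box q is true at w1.
Satisfying worlds: {w4}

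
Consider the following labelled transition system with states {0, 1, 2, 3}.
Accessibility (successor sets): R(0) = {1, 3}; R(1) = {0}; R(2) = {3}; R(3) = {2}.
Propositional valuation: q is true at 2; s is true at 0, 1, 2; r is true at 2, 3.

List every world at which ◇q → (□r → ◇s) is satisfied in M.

0, 1, 2, 3

Let φ = ◇q → (□r → ◇s). Evaluate φ at each world:
  0 (successors {1, 3}): φ is true.
  1 (successors {0}): φ is true.
  2 (successors {3}): φ is true.
  3 (successors {2}): φ is true.
For instance, at 3:
  At 3: ◇q is true, □r → ◇s is true, so ◇q → (□r → ◇s) is true.
    At 3: ◇q requires q at some successor in {2}.
      q holds at 2, so ◇q is true at 3.
    At 3: □r is true, ◇s is true, so □r → ◇s is true.
      At 3: □r requires r at every successor {2}.
        At 2: r is true.
      So □r is true at 3.
      At 3: ◇s requires s at some successor in {2}.
        s holds at 2, so ◇s is true at 3.
Satisfying worlds: {0, 1, 2, 3}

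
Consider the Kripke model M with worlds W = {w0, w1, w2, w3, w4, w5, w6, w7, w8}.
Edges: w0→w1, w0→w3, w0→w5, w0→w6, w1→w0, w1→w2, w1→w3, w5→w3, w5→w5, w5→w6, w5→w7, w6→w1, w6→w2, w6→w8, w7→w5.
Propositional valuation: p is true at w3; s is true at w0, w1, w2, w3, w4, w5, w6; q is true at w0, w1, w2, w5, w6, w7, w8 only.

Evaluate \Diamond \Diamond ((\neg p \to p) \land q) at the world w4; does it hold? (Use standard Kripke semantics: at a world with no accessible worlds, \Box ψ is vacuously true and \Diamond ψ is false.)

At w4: no accessible worlds, so \Diamond \Diamond ((\neg p \to p) \land q) is false.

No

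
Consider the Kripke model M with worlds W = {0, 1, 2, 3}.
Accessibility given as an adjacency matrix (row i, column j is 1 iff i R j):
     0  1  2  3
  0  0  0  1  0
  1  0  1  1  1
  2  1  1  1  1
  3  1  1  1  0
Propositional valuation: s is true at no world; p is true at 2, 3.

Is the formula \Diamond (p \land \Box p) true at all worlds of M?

No

Let φ = \Diamond (p \land \Box p). Evaluate φ at each world:
  0 (successors {2}): φ is false.
  1 (successors {1, 2, 3}): φ is false.
  2 (successors {0, 1, 2, 3}): φ is false.
  3 (successors {0, 1, 2}): φ is false.
Detail at 0 (counterexample):
  At 0: \Diamond (p \land \Box p) requires p \land \Box p at some successor in {2}.
    At 2: p \land \Box p is false.
  So \Diamond (p \land \Box p) is false at 0.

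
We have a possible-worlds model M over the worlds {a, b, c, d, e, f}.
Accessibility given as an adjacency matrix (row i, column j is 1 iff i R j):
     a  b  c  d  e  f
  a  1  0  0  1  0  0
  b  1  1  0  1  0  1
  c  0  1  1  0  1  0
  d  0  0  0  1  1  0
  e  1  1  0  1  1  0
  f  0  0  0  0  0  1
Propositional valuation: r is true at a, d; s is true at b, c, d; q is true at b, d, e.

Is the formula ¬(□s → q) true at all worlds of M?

No

Let φ = ¬(□s → q). Evaluate φ at each world:
  a (successors {a, d}): φ is false.
  b (successors {a, b, d, f}): φ is false.
  c (successors {b, c, e}): φ is false.
  d (successors {d, e}): φ is false.
  e (successors {a, b, d, e}): φ is false.
  f (successors {f}): φ is false.
Detail at a (counterexample):
  At a: □s → q is true, so ¬(□s → q) is false.
    At a: □s is false, q is false, so □s → q is true.
      At a: □s requires s at every successor {a, d}.
        s fails at a, so □s is false at a.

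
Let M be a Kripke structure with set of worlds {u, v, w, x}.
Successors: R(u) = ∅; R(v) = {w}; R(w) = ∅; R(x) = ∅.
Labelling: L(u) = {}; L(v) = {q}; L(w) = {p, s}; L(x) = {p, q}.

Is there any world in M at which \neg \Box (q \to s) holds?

No

Let φ = \neg \Box (q \to s). Evaluate φ at each world:
  u (successors ∅): φ is false.
  v (successors {w}): φ is false.
  w (successors ∅): φ is false.
  x (successors ∅): φ is false.
For instance, at v:
  At v: \Box (q \to s) is true, so \neg \Box (q \to s) is false.
    At v: \Box (q \to s) requires q \to s at every successor {w}.
      At w: q \to s is true.
    So \Box (q \to s) is true at v.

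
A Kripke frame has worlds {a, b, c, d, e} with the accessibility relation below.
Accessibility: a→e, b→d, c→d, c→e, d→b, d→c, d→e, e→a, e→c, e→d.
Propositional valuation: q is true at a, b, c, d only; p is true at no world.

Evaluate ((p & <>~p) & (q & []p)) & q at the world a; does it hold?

No

At a: (p & <>~p) & (q & []p) is false, q is true, so ((p & <>~p) & (q & []p)) & q is false.
  At a: p & <>~p is false, q & []p is false, so (p & <>~p) & (q & []p) is false.
    At a: p is false, <>~p is true, so p & <>~p is false.
      At a: <>~p requires ~p at some successor in {e}.
        ~p holds at e, so <>~p is true at a.
    At a: q is true, []p is false, so q & []p is false.
      At a: []p requires p at every successor {e}.
        p fails at e, so []p is false at a.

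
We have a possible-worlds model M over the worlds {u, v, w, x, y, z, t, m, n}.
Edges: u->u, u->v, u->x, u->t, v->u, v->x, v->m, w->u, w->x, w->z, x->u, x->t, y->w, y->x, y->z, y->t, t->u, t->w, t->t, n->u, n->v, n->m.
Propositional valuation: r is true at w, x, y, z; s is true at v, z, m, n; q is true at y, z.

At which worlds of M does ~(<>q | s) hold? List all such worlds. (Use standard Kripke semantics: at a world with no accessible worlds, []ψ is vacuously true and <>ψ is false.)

u, x, t

Let φ = ~(<>q | s). Evaluate φ at each world:
  u (successors {u, v, x, t}): φ is true.
  v (successors {u, x, m}): φ is false.
  w (successors {u, x, z}): φ is false.
  x (successors {u, t}): φ is true.
  y (successors {w, x, z, t}): φ is false.
  z (successors ∅): φ is false.
  t (successors {u, w, t}): φ is true.
  m (successors ∅): φ is false.
  n (successors {u, v, m}): φ is false.
For instance, at y:
  At y: <>q | s is true, so ~(<>q | s) is false.
    At y: <>q is true, s is false, so <>q | s is true.
      At y: <>q requires q at some successor in {w, x, z, t}.
        q holds at z, so <>q is true at y.
Satisfying worlds: {u, x, t}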